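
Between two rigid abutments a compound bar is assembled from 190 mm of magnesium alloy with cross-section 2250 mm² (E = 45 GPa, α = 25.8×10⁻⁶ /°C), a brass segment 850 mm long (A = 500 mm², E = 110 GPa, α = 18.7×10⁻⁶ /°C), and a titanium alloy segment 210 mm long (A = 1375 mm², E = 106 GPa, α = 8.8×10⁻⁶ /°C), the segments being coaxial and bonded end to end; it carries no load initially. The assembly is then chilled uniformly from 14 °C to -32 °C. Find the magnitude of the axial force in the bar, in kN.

P ≈ 55.5 kN (tensile)

If the supports were absent, the total length change would be Σ αᵢΔT Lᵢ = 25.8×10⁻⁶×46×190 + 18.7×10⁻⁶×46×850 + 8.8×10⁻⁶×46×210 = 1.042 mm.
The walls prevent any net length change, so an axial force P (same in every segment) develops. Compatibility: P · Σ Lᵢ/(AᵢEᵢ) = δ_free.
The series flexibility is Σ Lᵢ/(AᵢEᵢ) = 190/(2250×45×10³) + 850/(500×110×10³) + 210/(1375×106×10³) = 1.877×10⁻⁵ mm/N.
So P = 1.042 / 1.877×10⁻⁵ = 55.49 kN, tensile.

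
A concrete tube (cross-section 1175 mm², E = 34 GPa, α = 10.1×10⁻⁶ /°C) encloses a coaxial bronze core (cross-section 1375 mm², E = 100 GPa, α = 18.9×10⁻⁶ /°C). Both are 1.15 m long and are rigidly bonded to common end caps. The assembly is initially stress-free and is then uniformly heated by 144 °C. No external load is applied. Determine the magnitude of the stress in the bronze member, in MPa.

Both members must finish at the same length. With the larger α, the bronze tends to over-expand; the plates restrain it, putting the bronze in compression and the concrete in tension. With no external load the two internal forces are equal and opposite, magnitude P.
Setting the final lengths equal and cancelling L: (α₁ − α₂)ΔT = P/(A₁E₁) + P/(A₂E₂).
|α₁ − α₂|·ΔT = 8.8×10⁻⁶ × 144 = 0.001267.
1/(A₁E₁) + 1/(A₂E₂) = 1/(1175×34×10³) + 1/(1375×100×10³) = 3.23×10⁻⁸ N⁻¹.
P = 0.001267 / 3.23×10⁻⁸ = 39230 N = 39.23 kN.
σ_{bronze} = P/A₂ = 39230/1375 = 28.53 MPa, compressive.

σ ≈ 28.5 MPa (compressive)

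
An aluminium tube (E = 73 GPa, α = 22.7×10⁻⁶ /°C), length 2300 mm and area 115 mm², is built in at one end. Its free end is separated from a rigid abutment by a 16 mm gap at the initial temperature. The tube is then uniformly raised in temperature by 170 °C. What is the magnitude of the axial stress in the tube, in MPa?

σ ≈ 0 MPa

If the wall were absent the tube would grow by αΔT L = 22.7×10⁻⁶ × 170 × 2300 = 8.876 mm.
Since δ_free = 8.88 mm is less than the 16 mm gap, the tube never touches the wall. No axial force develops.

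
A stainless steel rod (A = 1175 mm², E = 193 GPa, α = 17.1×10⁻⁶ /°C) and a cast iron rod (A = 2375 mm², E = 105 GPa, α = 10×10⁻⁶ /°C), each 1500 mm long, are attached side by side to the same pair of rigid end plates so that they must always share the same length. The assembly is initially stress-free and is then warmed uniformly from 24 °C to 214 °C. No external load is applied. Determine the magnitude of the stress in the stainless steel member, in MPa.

Equilibrium of a rigid end plate with no external load gives equal and opposite internal forces ±P in the two members. Since α_{stainless steel} > α_{cast iron}, heating drives the stainless steel into compression and the cast iron into tension.
Equating the net (thermal + elastic) strains gives |α₁ − α₂|·ΔT = P·[1/(A₁E₁) + 1/(A₂E₂)].
|α₁ − α₂|·ΔT = 7.1×10⁻⁶ × 190 = 0.001349.
1/(A₁E₁) + 1/(A₂E₂) = 1/(1175×193×10³) + 1/(2375×105×10³) = 8.42×10⁻⁹ N⁻¹.
P = 0.001349 / 8.42×10⁻⁹ = 160200 N = 160.2 kN.
σ_{stainless steel} = P/A₁ = 160200/1175 = 136.4 MPa, compressive.

σ ≈ 136 MPa (compressive)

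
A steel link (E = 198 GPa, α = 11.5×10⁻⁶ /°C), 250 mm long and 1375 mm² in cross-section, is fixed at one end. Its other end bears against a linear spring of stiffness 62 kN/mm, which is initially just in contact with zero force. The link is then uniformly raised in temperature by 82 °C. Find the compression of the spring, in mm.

δ ≈ 0.223 mm

If the spring were absent the link would lengthen by αΔT L = 11.5×10⁻⁶ × 82 × 250 = 0.2358 mm.
Let P be the compressive force at the spring. The link shortens elastically by PL/(AE) and the spring compresses by P/k; together these equal δ_free.
So P = δ_free / [L/(AE) + 1/k] = 0.2358 / [ 250/(1375×198×10³) + 1/(62×10³) ].
P = 0.2358 / 1.705×10⁻⁵ = 13830 N.
Spring compression = P/k = 13830/(62×10³) = 0.2231 mm.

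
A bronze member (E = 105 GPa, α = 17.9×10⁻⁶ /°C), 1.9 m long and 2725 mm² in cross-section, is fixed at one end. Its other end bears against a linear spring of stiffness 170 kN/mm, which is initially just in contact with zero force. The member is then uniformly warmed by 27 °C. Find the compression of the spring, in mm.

The unrestrained thermal change is αΔT L = 17.9×10⁻⁶ × 27 × 1900 = 0.9183 mm.
With a force P in the spring, the elastic change of the member is PL/(AE) and that of the spring is P/k; compatibility requires their sum to equal δ_free.
P [ L/(AE) + 1/k ] = δ_free → P [ 1900/(2725×105×10³) + 1/(170×10³) ] = 0.9183.
P = 0.9183 / 1.252×10⁻⁵ = 73330 N.
Spring compression = P/k = 73330/(170×10³) = 0.4313 mm.

δ ≈ 0.431 mm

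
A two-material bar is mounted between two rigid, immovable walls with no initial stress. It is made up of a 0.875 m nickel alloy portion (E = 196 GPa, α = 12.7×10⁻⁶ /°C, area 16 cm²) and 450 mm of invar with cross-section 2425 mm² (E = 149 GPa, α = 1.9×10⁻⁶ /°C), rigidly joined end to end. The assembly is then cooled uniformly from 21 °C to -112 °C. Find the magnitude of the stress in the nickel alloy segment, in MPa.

σ ≈ 247 MPa (tensile)

Free thermal contraction of the whole bar: Σ αᵢΔT Lᵢ = 12.7×10⁻⁶×133×875 + 1.9×10⁻⁶×133×450 = 1.592 mm.
Since the ends are fixed, an axial force P builds up, equal in every segment, with P · Σ Lᵢ/(AᵢEᵢ) = δ_free.
Σ Lᵢ/(AᵢEᵢ) = 875/(1600×196×10³) + 450/(2425×149×10³) = 4.036×10⁻⁶ mm/N.
P = 1.592 / 4.036×10⁻⁶ = 394400 N = 394.4 kN, tensile.
σ_{nickel alloy} = P / A = 394400 / 1600 = 246.5 MPa.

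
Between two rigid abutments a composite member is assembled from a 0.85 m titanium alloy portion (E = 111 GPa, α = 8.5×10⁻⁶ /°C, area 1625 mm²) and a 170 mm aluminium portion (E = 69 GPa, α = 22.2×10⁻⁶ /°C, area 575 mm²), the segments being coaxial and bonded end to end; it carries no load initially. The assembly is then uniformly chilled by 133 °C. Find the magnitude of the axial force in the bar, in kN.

With the walls removed the bar would change length by δ_free = Σ αᵢΔT Lᵢ = 8.5×10⁻⁶×133×850 + 22.2×10⁻⁶×133×170 = 1.463 mm.
The rigid supports impose zero overall length change; the single axial force P common to all segments must satisfy P Σ Lᵢ/(AᵢEᵢ) = δ_free.
Σ Lᵢ/(AᵢEᵢ) = 850/(1625×111×10³) + 170/(575×69×10³) = 8.997×10⁻⁶ mm/N.
Hence P = δ_free / Σ(L/AE) = 1.463/8.997×10⁻⁶ = 162.6 kN (tensile).

P ≈ 163 kN (tensile)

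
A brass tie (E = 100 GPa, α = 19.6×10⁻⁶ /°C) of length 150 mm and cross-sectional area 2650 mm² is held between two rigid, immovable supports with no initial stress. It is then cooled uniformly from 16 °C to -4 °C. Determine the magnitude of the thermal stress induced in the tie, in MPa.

The supports are rigid, so the total axial strain is zero. The restrained thermal strain is ε = αΔT = 19.6×10⁻⁶ × 20 = 392×10⁻⁶.
The stress required to suppress this strain is σ = Eε = 100×10³ × 392×10⁻⁶ = 39.2 MPa, tensile since the tie is trying to contract.

σ ≈ 39.2 MPa (tensile)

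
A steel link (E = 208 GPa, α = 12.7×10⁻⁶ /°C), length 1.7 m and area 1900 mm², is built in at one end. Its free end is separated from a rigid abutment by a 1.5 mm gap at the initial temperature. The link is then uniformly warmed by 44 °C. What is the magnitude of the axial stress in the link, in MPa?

If the wall were absent the link would grow by αΔT L = 12.7×10⁻⁶ × 44 × 1700 = 0.95 mm.
This is smaller than the 1.5 mm clearance, so the link expands freely without reaching the stop — the stress is zero.

σ ≈ 0 MPa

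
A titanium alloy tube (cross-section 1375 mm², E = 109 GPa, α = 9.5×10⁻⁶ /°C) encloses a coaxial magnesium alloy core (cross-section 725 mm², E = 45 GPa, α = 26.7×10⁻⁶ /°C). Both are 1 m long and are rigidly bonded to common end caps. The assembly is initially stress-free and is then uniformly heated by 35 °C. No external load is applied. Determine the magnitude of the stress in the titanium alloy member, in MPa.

σ ≈ 11.7 MPa (tensile)

Both members must finish at the same length. With the larger α, the magnesium alloy tends to over-expand; the plates restrain it, putting the magnesium alloy in compression and the titanium alloy in tension. With no external load the two internal forces are equal and opposite, magnitude P.
Equating the net (thermal + elastic) strains gives |α₁ − α₂|·ΔT = P·[1/(A₁E₁) + 1/(A₂E₂)].
|α₁ − α₂|·ΔT = 17.2×10⁻⁶ × 35 = 0.000602.
1/(A₁E₁) + 1/(A₂E₂) = 1/(1375×109×10³) + 1/(725×45×10³) = 3.732×10⁻⁸ N⁻¹.
P = 0.000602 / 3.732×10⁻⁸ = 16130 N = 16.13 kN.
σ_{titanium alloy} = P/A₁ = 16130/1375 = 11.73 MPa, tensile.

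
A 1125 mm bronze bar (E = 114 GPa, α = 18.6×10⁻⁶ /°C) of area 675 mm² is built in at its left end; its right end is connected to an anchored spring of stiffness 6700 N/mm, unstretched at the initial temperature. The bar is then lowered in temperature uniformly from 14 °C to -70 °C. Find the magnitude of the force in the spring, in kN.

The unrestrained thermal change is αΔT L = 18.6×10⁻⁶ × 84 × 1125 = 1.758 mm.
Let P be the tensile force in the spring. The bar extends elastically by PL/(AE) and the spring stretches by P/k; together these equal δ_free.
So P = δ_free / [L/(AE) + 1/k] = 1.758 / [ 1125/(675×114×10³) + 1/(6700) ].
P = 1.758 / 0.0001639 = 10730 N.

P ≈ 10.7 kN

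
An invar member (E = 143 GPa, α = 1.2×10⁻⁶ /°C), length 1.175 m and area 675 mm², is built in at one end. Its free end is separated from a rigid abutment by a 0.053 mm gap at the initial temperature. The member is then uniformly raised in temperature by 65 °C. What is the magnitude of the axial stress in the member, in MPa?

σ ≈ 4.7 MPa (compressive)

If the wall were absent the member would grow by αΔT L = 1.2×10⁻⁶ × 65 × 1175 = 0.09165 mm.
This exceeds the 0.053 mm gap, so the wall pushes back. The portion of expansion that must be recovered elastically is δ_free − gap = 0.09165 − 0.053 = 0.03865 mm.
Compatibility: PL/(AE) = 0.03865 mm, so σ = P/A = E × (0.03865/1175) = 4.704 MPa.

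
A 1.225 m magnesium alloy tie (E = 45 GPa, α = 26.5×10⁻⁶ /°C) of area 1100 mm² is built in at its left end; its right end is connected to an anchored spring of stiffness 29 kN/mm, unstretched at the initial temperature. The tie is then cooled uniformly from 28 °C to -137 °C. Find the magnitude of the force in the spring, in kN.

The unrestrained thermal change is αΔT L = 26.5×10⁻⁶ × 165 × 1225 = 5.356 mm.
With a force P in the spring, the elastic change of the tie is PL/(AE) and that of the spring is P/k; compatibility requires their sum to equal δ_free.
P [ L/(AE) + 1/k ] = δ_free → P [ 1225/(1100×45×10³) + 1/(29×10³) ] = 5.356.
P = 5.356 / 5.923×10⁻⁵ = 90430 N.

P ≈ 90.4 kN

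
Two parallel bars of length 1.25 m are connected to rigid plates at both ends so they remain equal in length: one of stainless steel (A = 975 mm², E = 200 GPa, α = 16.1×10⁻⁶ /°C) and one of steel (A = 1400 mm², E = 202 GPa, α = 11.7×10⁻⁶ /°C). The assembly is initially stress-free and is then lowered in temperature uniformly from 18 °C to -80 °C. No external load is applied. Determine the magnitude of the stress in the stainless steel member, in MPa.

The stainless steel has the larger α, so on cooling it would change length more than the steel if both were free. The rigid plates force a common final length, so the stainless steel is put into tension and the steel into compression, with equal and opposite forces P (no external load).
Equating the net (thermal + elastic) strains gives |α₁ − α₂|·ΔT = P·[1/(A₁E₁) + 1/(A₂E₂)].
|α₁ − α₂|·ΔT = 4.4×10⁻⁶ × 98 = 0.0004312.
1/(A₁E₁) + 1/(A₂E₂) = 1/(975×200×10³) + 1/(1400×202×10³) = 8.664×10⁻⁹ N⁻¹.
So P = 0.0004312 / 8.664×10⁻⁹ = 49.77 kN.
σ_{stainless steel} = P/A₁ = 49770/975 = 51.04 MPa, tensile.

σ ≈ 51 MPa (tensile)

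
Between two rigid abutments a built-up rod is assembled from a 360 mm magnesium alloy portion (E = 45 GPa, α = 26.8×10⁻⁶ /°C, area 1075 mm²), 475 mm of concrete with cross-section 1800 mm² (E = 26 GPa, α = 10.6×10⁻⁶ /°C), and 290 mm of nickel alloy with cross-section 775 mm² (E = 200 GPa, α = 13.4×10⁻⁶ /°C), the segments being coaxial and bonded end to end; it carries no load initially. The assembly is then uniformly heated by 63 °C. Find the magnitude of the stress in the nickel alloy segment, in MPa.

σ ≈ 77.6 MPa (compressive)

Free thermal expansion of the whole bar: Σ αᵢΔT Lᵢ = 26.8×10⁻⁶×63×360 + 10.6×10⁻⁶×63×475 + 13.4×10⁻⁶×63×290 = 1.17 mm.
The rigid supports impose zero overall length change; the single axial force P common to all segments must satisfy P Σ Lᵢ/(AᵢEᵢ) = δ_free.
The series flexibility is Σ Lᵢ/(AᵢEᵢ) = 360/(1075×45×10³) + 475/(1800×26×10³) + 290/(775×200×10³) = 1.946×10⁻⁵ mm/N.
Hence P = δ_free / Σ(L/AE) = 1.17/1.946×10⁻⁵ = 60.11 kN (compressive).
σ_{nickel alloy} = P / A = 60110 / 775 = 77.56 MPa.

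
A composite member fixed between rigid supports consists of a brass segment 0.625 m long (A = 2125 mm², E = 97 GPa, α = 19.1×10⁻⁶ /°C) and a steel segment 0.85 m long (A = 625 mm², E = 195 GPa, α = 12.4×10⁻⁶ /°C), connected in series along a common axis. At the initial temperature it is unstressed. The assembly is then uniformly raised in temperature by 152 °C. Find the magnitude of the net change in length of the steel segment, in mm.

|ΔL| ≈ 0.779 mm

Free thermal expansion of the whole bar: Σ αᵢΔT Lᵢ = 19.1×10⁻⁶×152×625 + 12.4×10⁻⁶×152×850 = 3.417 mm.
The walls prevent any net length change, so an axial force P (same in every segment) develops. Compatibility: P · Σ Lᵢ/(AᵢEᵢ) = δ_free.
Σ Lᵢ/(AᵢEᵢ) = 625/(2125×97×10³) + 850/(625×195×10³) = 1.001×10⁻⁵ mm/N.
P = 3.417 / 1.001×10⁻⁵ = 341400 N = 341.4 kN, compressive.
For the steel segment, free thermal change = 12.4×10⁻⁶×152×850 = 1.602 mm and elastic change from P = 341400×850/(625×195×10³) = 2.381 mm; these oppose, so the net change is 0.779 mm (segment shortens).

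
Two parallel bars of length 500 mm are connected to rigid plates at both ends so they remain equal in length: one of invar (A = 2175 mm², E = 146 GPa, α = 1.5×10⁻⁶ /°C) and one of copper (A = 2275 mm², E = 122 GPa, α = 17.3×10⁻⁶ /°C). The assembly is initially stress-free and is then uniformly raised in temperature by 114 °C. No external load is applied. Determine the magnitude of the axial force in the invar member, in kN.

Both members must finish at the same length. With the larger α, the copper tends to over-expand; the plates restrain it, putting the copper in compression and the invar in tension. With no external load the two internal forces are equal and opposite, magnitude P.
Equating the net (thermal + elastic) strains gives |α₁ − α₂|·ΔT = P·[1/(A₁E₁) + 1/(A₂E₂)].
|α₁ − α₂|·ΔT = 15.8×10⁻⁶ × 114 = 0.001801.
1/(A₁E₁) + 1/(A₂E₂) = 1/(2175×146×10³) + 1/(2275×122×10³) = 6.752×10⁻⁹ N⁻¹.
P = 0.001801 / 6.752×10⁻⁹ = 266800 N = 266.8 kN.

P ≈ 267 kN (tensile in the invar)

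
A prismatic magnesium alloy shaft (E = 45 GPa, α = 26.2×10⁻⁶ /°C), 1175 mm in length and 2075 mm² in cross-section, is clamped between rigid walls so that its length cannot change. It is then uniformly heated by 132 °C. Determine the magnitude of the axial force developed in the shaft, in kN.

P ≈ 323 kN (compressive)

The ends cannot move, so σ = EαΔT = 45×10³ × 26.2×10⁻⁶ × 132 = 155.6 MPa.
Axial force P = σA = 155.6 × 2075 = 322900 N = 322.9 kN, compressive.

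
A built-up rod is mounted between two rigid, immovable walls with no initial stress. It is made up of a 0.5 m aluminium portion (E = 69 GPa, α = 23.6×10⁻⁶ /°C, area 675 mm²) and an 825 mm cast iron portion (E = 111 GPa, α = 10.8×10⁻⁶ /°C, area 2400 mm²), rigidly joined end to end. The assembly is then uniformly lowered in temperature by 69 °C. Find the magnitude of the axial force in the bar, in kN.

P ≈ 103 kN (tensile)

With the walls removed the bar would change length by δ_free = Σ αᵢΔT Lᵢ = 23.6×10⁻⁶×69×500 + 10.8×10⁻⁶×69×825 = 1.429 mm.
Since the ends are fixed, an axial force P builds up, equal in every segment, with P · Σ Lᵢ/(AᵢEᵢ) = δ_free.
The series flexibility is Σ Lᵢ/(AᵢEᵢ) = 500/(675×69×10³) + 825/(2400×111×10³) = 1.383×10⁻⁵ mm/N.
P = 1.429 / 1.383×10⁻⁵ = 103300 N = 103.3 kN, tensile.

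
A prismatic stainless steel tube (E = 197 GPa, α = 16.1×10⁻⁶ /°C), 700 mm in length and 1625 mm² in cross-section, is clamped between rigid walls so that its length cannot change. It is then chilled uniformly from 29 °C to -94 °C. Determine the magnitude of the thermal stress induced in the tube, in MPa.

σ ≈ 390 MPa (tensile)

Because both ends are immovable the net strain is zero, and the suppressed thermal strain is αΔT = 16.1×10⁻⁶ × 123 = 1980.3×10⁻⁶.
Hence σ = E·αΔT = 197×10³ × 1980.3×10⁻⁶ = 390.1 MPa, tensile.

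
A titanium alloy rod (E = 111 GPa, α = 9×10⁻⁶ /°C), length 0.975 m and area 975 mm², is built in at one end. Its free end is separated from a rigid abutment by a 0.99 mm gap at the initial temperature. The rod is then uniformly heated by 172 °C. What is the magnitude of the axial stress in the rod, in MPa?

Unrestrained expansion: δ_free = αΔT L = 9×10⁻⁶ × 172 × 975 = 1.509 mm.
The gap closes (δ_free > 0.99 mm) and the wall then resists a further 1.509 − 0.99 = 0.5193 mm of expansion.
So σ = E(δ_free − g)/L = 111×10³ × 0.5193/975 = 59.12 MPa.

σ ≈ 59.1 MPa (compressive)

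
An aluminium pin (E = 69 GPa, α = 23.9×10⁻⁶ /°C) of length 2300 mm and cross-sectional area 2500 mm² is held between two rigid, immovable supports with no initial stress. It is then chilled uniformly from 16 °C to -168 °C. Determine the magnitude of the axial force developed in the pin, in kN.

P ≈ 759 kN (tensile)

Full restraint means ε = 0, so the stress is σ = EαΔT = 69×10³ × 23.9×10⁻⁶ × 184 = 303.4 MPa.
P = AEαΔT = 2500 × 69×10³ × 23.9×10⁻⁶ × 184 = 758.6 kN (tensile).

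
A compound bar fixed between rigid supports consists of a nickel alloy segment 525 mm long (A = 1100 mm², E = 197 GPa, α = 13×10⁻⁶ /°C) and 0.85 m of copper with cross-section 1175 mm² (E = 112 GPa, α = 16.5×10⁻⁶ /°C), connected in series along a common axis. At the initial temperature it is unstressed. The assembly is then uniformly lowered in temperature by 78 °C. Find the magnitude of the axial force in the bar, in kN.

If the supports were absent, the total length change would be Σ αᵢΔT Lᵢ = 13×10⁻⁶×78×525 + 16.5×10⁻⁶×78×850 = 1.626 mm.
The walls prevent any net length change, so an axial force P (same in every segment) develops. Compatibility: P · Σ Lᵢ/(AᵢEᵢ) = δ_free.
Σ Lᵢ/(AᵢEᵢ) = 525/(1100×197×10³) + 850/(1175×112×10³) = 8.882×10⁻⁶ mm/N.
So P = 1.626 / 8.882×10⁻⁶ = 183.1 kN, tensile.

P ≈ 183 kN (tensile)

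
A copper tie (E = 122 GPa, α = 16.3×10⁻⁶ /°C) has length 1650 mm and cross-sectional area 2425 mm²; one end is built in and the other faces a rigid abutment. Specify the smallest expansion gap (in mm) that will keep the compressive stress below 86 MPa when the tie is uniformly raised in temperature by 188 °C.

Free expansion if unrestrained: δ_free = αΔT L = 16.3×10⁻⁶ × 188 × 1650 = 5.056 mm.
At the allowable stress the elastic shortening the wall may impose is σL/E = 86 × 1650 / (122×10³) = 1.163 mm.
So the gap has to take up the difference, g_min = δ_free − σL/E = 5.056 − 1.163 = 3.893 mm.

g ≈ 3.89 mm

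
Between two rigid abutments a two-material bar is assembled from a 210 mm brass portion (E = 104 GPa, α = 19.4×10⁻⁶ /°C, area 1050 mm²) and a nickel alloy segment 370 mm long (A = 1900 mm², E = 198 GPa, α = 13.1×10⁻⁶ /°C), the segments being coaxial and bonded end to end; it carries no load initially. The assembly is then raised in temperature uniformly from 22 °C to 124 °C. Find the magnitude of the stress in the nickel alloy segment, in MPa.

With the walls removed the bar would change length by δ_free = Σ αᵢΔT Lᵢ = 19.4×10⁻⁶×102×210 + 13.1×10⁻⁶×102×370 = 0.9099 mm.
Since the ends are fixed, an axial force P builds up, equal in every segment, with P · Σ Lᵢ/(AᵢEᵢ) = δ_free.
The series flexibility is Σ Lᵢ/(AᵢEᵢ) = 210/(1050×104×10³) + 370/(1900×198×10³) = 2.907×10⁻⁶ mm/N.
Hence P = δ_free / Σ(L/AE) = 0.9099/2.907×10⁻⁶ = 313.1 kN (compressive).
σ_{nickel alloy} = P / A = 313100 / 1900 = 164.8 MPa.

σ ≈ 165 MPa (compressive)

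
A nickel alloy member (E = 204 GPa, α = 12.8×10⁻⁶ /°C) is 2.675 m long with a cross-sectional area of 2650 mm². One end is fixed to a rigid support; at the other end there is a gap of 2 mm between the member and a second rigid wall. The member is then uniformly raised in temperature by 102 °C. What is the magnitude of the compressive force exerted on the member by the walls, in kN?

P ≈ 302 kN

Free thermal elongation = αΔT L = 12.8×10⁻⁶ × 102 × 2675 = 3.492 mm.
This exceeds the 2 mm gap, so the wall pushes back. The portion of expansion that must be recovered elastically is δ_free − gap = 3.492 − 2 = 1.492 mm.
Compatibility: PL/(AE) = 1.492 mm, so σ = P/A = E × (1.492/2675) = 113.8 MPa.
Force on the wall = σA = 113.8 × 2650 mm² = 301.6 kN.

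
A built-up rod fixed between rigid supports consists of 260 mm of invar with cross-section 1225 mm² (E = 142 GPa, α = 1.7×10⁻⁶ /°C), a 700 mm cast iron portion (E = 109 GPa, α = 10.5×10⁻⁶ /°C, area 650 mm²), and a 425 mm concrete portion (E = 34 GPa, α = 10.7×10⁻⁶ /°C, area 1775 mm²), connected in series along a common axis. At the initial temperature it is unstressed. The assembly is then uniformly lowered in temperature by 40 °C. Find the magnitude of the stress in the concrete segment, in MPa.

If the supports were absent, the total length change would be Σ αᵢΔT Lᵢ = 1.7×10⁻⁶×40×260 + 10.5×10⁻⁶×40×700 + 10.7×10⁻⁶×40×425 = 0.4936 mm.
The rigid supports impose zero overall length change; the single axial force P common to all segments must satisfy P Σ Lᵢ/(AᵢEᵢ) = δ_free.
Σ Lᵢ/(AᵢEᵢ) = 260/(1225×142×10³) + 700/(650×109×10³) + 425/(1775×34×10³) = 1.842×10⁻⁵ mm/N.
So P = 0.4936 / 1.842×10⁻⁵ = 26.8 kN, tensile.
σ_{concrete} = P / A = 26800 / 1775 = 15.1 MPa.

σ ≈ 15.1 MPa (tensile)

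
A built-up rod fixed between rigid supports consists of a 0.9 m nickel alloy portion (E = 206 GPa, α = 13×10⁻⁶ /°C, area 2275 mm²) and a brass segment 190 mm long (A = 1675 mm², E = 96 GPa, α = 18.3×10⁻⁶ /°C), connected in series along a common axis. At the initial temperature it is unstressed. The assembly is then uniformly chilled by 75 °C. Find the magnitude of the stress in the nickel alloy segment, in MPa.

σ ≈ 161 MPa (tensile)

With the walls removed the bar would change length by δ_free = Σ αᵢΔT Lᵢ = 13×10⁻⁶×75×900 + 18.3×10⁻⁶×75×190 = 1.138 mm.
The walls prevent any net length change, so an axial force P (same in every segment) develops. Compatibility: P · Σ Lᵢ/(AᵢEᵢ) = δ_free.
Σ Lᵢ/(AᵢEᵢ) = 900/(2275×206×10³) + 190/(1675×96×10³) = 3.102×10⁻⁶ mm/N.
P = 1.138 / 3.102×10⁻⁶ = 366900 N = 366.9 kN, tensile.
σ_{nickel alloy} = P / A = 366900 / 2275 = 161.3 MPa.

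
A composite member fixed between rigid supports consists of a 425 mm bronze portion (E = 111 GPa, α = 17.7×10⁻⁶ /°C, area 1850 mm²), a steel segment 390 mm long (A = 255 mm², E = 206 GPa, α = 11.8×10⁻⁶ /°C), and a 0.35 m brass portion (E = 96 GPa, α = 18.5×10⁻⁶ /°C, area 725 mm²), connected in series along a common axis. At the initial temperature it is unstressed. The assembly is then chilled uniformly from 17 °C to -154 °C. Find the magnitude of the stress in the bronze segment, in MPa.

Free thermal contraction of the whole bar: Σ αᵢΔT Lᵢ = 17.7×10⁻⁶×171×425 + 11.8×10⁻⁶×171×390 + 18.5×10⁻⁶×171×350 = 3.181 mm.
Since the ends are fixed, an axial force P builds up, equal in every segment, with P · Σ Lᵢ/(AᵢEᵢ) = δ_free.
Σ Lᵢ/(AᵢEᵢ) = 425/(1850×111×10³) + 390/(255×206×10³) + 350/(725×96×10³) = 1.452×10⁻⁵ mm/N.
So P = 3.181 / 1.452×10⁻⁵ = 219 kN, tensile.
σ_{bronze} = P / A = 219000 / 1850 = 118.4 MPa.

σ ≈ 118 MPa (tensile)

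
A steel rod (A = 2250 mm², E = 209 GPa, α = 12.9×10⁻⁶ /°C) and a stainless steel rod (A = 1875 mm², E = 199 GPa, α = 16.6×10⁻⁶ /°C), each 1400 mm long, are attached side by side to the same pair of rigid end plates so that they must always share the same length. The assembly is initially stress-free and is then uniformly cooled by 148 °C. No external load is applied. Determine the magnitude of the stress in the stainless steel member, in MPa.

σ ≈ 60.8 MPa (tensile)

The stainless steel has the larger α, so on cooling it would change length more than the steel if both were free. The rigid plates force a common final length, so the stainless steel is put into tension and the steel into compression, with equal and opposite forces P (no external load).
Compatibility of the two members (thermal + elastic change equal): (α₁ − α₂)ΔT = P·[1/(A₁E₁) + 1/(A₂E₂)].
|α₁ − α₂|·ΔT = 3.7×10⁻⁶ × 148 = 0.0005476.
1/(A₁E₁) + 1/(A₂E₂) = 1/(2250×209×10³) + 1/(1875×199×10³) = 4.807×10⁻⁹ N⁻¹.
So P = 0.0005476 / 4.807×10⁻⁹ = 113.9 kN.
σ_{stainless steel} = P/A₂ = 113900/1875 = 60.76 MPa, tensile.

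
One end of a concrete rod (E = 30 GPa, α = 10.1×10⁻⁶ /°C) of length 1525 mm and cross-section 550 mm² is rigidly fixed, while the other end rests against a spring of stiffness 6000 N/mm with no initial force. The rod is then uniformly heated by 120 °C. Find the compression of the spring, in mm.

δ ≈ 1.19 mm

Free thermal expansion: δ_free = αΔT L = 10.1×10⁻⁶ × 120 × 1525 = 1.848 mm.
With a force P in the spring, the elastic change of the rod is PL/(AE) and that of the spring is P/k; compatibility requires their sum to equal δ_free.
So P = δ_free / [L/(AE) + 1/k] = 1.848 / [ 1525/(550×30×10³) + 1/(6000) ].
P = 1.848 / 0.0002591 = 7134 N.
Spring compression = P/k = 7134/(6000) = 1.189 mm.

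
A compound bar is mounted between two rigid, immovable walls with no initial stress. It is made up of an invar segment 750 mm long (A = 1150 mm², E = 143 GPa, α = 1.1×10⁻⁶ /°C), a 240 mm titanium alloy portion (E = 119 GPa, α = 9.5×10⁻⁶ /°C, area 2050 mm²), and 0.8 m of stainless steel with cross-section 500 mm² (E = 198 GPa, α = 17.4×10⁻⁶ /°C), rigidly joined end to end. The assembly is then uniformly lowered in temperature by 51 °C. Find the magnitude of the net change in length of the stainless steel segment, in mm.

With the walls removed the bar would change length by δ_free = Σ αᵢΔT Lᵢ = 1.1×10⁻⁶×51×750 + 9.5×10⁻⁶×51×240 + 17.4×10⁻⁶×51×800 = 0.8683 mm.
The rigid supports impose zero overall length change; the single axial force P common to all segments must satisfy P Σ Lᵢ/(AᵢEᵢ) = δ_free.
Σ Lᵢ/(AᵢEᵢ) = 750/(1150×143×10³) + 240/(2050×119×10³) + 800/(500×198×10³) = 1.363×10⁻⁵ mm/N.
Hence P = δ_free / Σ(L/AE) = 0.8683/1.363×10⁻⁵ = 63.73 kN (tensile).
For the stainless steel segment, free thermal change = 17.4×10⁻⁶×51×800 = 0.7099 mm and elastic change from P = 63730×800/(500×198×10³) = 0.515 mm; these oppose, so the net change is 0.195 mm (segment shortens).

|ΔL| ≈ 0.195 mm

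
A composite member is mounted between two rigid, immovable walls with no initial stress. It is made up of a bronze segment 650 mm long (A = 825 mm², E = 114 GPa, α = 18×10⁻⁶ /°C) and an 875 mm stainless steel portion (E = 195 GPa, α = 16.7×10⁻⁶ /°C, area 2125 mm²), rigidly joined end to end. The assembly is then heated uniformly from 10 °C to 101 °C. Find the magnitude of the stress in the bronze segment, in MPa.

σ ≈ 322 MPa (compressive)

If the supports were absent, the total length change would be Σ αᵢΔT Lᵢ = 18×10⁻⁶×91×650 + 16.7×10⁻⁶×91×875 = 2.394 mm.
Since the ends are fixed, an axial force P builds up, equal in every segment, with P · Σ Lᵢ/(AᵢEᵢ) = δ_free.
Σ Lᵢ/(AᵢEᵢ) = 650/(825×114×10³) + 875/(2125×195×10³) = 9.023×10⁻⁶ mm/N.
Hence P = δ_free / Σ(L/AE) = 2.394/9.023×10⁻⁶ = 265.4 kN (compressive).
σ_{bronze} = P / A = 265400 / 825 = 321.7 MPa.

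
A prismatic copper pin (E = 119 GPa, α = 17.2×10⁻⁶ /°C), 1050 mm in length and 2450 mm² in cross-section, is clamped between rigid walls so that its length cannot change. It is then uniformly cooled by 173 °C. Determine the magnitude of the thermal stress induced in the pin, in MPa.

The supports are rigid, so the total axial strain is zero. The restrained thermal strain is ε = αΔT = 17.2×10⁻⁶ × 173 = 2975.6×10⁻⁶.
The stress required to suppress this strain is σ = Eε = 119×10³ × 2975.6×10⁻⁶ = 354.1 MPa, tensile since the pin is trying to contract.

σ ≈ 354 MPa (tensile)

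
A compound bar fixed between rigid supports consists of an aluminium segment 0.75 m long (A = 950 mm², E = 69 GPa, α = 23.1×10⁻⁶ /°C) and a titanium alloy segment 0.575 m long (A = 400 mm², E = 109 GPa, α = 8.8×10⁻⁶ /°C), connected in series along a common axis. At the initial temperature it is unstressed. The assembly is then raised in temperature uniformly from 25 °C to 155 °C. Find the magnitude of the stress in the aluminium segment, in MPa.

σ ≈ 124 MPa (compressive)

With the walls removed the bar would change length by δ_free = Σ αᵢΔT Lᵢ = 23.1×10⁻⁶×130×750 + 8.8×10⁻⁶×130×575 = 2.91 mm.
The rigid supports impose zero overall length change; the single axial force P common to all segments must satisfy P Σ Lᵢ/(AᵢEᵢ) = δ_free.
The series flexibility is Σ Lᵢ/(AᵢEᵢ) = 750/(950×69×10³) + 575/(400×109×10³) = 2.463×10⁻⁵ mm/N.
P = 2.91 / 2.463×10⁻⁵ = 118200 N = 118.2 kN, compressive.
σ_{aluminium} = P / A = 118200 / 950 = 124.4 MPa.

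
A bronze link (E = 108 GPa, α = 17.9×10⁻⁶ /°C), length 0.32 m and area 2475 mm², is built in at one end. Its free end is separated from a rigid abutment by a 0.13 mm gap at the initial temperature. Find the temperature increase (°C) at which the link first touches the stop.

ΔT ≈ 22.7 °C

The gap closes when αΔT L = 0.13 mm, since the link is still unstressed at that instant.
ΔT = 0.13 / (17.9×10⁻⁶ × 320) = 22.7 °C.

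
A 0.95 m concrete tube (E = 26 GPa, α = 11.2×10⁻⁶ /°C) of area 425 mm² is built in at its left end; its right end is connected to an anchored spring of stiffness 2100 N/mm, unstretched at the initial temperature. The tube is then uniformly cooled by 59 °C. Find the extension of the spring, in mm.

The unrestrained thermal change is αΔT L = 11.2×10⁻⁶ × 59 × 950 = 0.6278 mm.
Let P be the tensile force in the spring. The tube extends elastically by PL/(AE) and the spring stretches by P/k; together these equal δ_free.
P [ L/(AE) + 1/k ] = δ_free → P [ 950/(425×26×10³) + 1/(2100) ] = 0.6278.
P = 0.6278 / 0.0005622 = 1117 N.
Spring extension = P/k = 1117/(2100) = 0.5318 mm.

δ ≈ 0.532 mm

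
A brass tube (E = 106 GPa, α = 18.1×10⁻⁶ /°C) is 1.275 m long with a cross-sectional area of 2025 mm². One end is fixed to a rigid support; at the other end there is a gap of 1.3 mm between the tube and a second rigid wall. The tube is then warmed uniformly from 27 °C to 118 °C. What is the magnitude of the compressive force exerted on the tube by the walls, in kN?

P ≈ 135 kN

Unrestrained expansion: δ_free = αΔT L = 18.1×10⁻⁶ × 91 × 1275 = 2.1 mm.
After closing the 1.3 mm clearance, 2.1 − 1.3 = 0.8001 mm of expansion remains to be suppressed by the wall.
So σ = E(δ_free − g)/L = 106×10³ × 0.8001/1275 = 66.51 MPa.
P = σA = 66.51 × 2025 = 134.7 kN.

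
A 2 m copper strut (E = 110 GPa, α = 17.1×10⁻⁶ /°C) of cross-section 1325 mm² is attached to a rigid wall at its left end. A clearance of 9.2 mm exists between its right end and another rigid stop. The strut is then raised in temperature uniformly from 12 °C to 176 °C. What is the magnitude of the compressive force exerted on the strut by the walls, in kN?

P ≈ 0 kN

Unrestrained expansion: δ_free = αΔT L = 17.1×10⁻⁶ × 164 × 2000 = 5.609 mm.
Since δ_free = 5.61 mm is less than the 9.2 mm gap, the strut never touches the wall. No axial force develops.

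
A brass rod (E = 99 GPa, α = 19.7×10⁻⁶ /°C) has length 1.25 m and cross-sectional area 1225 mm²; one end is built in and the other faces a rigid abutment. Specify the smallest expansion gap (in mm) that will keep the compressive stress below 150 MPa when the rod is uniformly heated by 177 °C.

g ≈ 2.46 mm

With no wall the rod would lengthen by αΔT L = 19.7×10⁻⁶ × 177 × 1250 = 4.359 mm.
A stress of 150 MPa corresponds to the wall pushing the rod back by σL/E = 150×1250/(99×10³) = 1.894 mm.
So the gap has to take up the difference, g_min = δ_free − σL/E = 4.359 − 1.894 = 2.465 mm.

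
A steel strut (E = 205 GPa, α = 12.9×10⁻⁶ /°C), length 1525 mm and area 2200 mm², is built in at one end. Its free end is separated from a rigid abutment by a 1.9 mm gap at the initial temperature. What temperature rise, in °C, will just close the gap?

Contact occurs when the free expansion equals the gap: αΔT L = 1.9 mm.
ΔT = 1.9 / (12.9×10⁻⁶ × 1525) = 96.58 °C.

ΔT ≈ 96.6 °C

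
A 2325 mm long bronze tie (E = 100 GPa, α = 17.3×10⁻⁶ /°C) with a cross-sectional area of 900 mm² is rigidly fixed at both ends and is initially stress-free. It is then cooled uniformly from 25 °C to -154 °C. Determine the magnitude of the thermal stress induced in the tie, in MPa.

Because both ends are immovable the net strain is zero, and the suppressed thermal strain is αΔT = 17.3×10⁻⁶ × 179 = 3096.7×10⁻⁶.
σ = EαΔT = 100×10³ × 17.3×10⁻⁶ × 179 = 309.7 MPa (tensile; the tie is trying to contract).

σ ≈ 310 MPa (tensile)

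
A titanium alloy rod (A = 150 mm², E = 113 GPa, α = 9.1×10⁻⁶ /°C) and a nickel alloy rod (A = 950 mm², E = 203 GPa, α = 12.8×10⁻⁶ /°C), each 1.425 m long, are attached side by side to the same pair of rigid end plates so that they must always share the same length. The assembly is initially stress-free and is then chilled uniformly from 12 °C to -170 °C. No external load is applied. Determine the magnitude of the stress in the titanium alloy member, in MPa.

σ ≈ 69.9 MPa (compressive)

Equilibrium of a rigid end plate with no external load gives equal and opposite internal forces ±P in the two members. Since α_{nickel alloy} > α_{titanium alloy}, cooling drives the nickel alloy into tension and the titanium alloy into compression.
Equating the net (thermal + elastic) strains gives |α₁ − α₂|·ΔT = P·[1/(A₁E₁) + 1/(A₂E₂)].
|α₁ − α₂|·ΔT = 3.7×10⁻⁶ × 182 = 0.0006734.
1/(A₁E₁) + 1/(A₂E₂) = 1/(150×113×10³) + 1/(950×203×10³) = 6.418×10⁻⁸ N⁻¹.
P = 0.0006734 / 6.418×10⁻⁸ = 10490 N = 10.49 kN.
σ_{titanium alloy} = P/A₁ = 10490/150 = 69.95 MPa, compressive.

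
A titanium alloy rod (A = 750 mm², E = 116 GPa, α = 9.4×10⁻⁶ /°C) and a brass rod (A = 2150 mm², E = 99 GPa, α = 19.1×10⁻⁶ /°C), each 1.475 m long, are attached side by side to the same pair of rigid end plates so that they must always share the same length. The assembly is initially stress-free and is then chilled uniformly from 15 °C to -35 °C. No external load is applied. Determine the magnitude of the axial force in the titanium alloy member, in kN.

P ≈ 30 kN (compressive in the titanium alloy)

Equilibrium of a rigid end plate with no external load gives equal and opposite internal forces ±P in the two members. Since α_{brass} > α_{titanium alloy}, cooling drives the brass into tension and the titanium alloy into compression.
Compatibility of the two members (thermal + elastic change equal): (α₁ − α₂)ΔT = P·[1/(A₁E₁) + 1/(A₂E₂)].
|α₁ − α₂|·ΔT = 9.7×10⁻⁶ × 50 = 0.000485.
1/(A₁E₁) + 1/(A₂E₂) = 1/(750×116×10³) + 1/(2150×99×10³) = 1.619×10⁻⁸ N⁻¹.
So P = 0.000485 / 1.619×10⁻⁸ = 29.95 kN.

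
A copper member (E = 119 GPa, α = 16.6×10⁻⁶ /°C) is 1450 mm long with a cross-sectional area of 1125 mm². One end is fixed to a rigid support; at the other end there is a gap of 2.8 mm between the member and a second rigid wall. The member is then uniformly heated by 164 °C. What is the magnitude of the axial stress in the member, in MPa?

σ ≈ 94.2 MPa (compressive)

Free thermal elongation = αΔT L = 16.6×10⁻⁶ × 164 × 1450 = 3.947 mm.
The gap closes (δ_free > 2.8 mm) and the wall then resists a further 3.947 − 2.8 = 1.147 mm of expansion.
That suppressed elongation corresponds to σ = E·Δ/L = 119×10³ × 1.147/1450 = 94.17 MPa.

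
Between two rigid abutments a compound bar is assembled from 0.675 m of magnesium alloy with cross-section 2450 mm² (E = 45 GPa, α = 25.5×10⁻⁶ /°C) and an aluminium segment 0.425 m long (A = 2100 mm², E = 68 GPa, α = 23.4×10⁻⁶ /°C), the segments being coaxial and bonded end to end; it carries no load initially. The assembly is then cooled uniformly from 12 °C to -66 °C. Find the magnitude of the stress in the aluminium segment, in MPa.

With the walls removed the bar would change length by δ_free = Σ αᵢΔT Lᵢ = 25.5×10⁻⁶×78×675 + 23.4×10⁻⁶×78×425 = 2.118 mm.
The walls prevent any net length change, so an axial force P (same in every segment) develops. Compatibility: P · Σ Lᵢ/(AᵢEᵢ) = δ_free.
Σ Lᵢ/(AᵢEᵢ) = 675/(2450×45×10³) + 425/(2100×68×10³) = 9.099×10⁻⁶ mm/N.
Hence P = δ_free / Σ(L/AE) = 2.118/9.099×10⁻⁶ = 232.8 kN (tensile).
σ_{aluminium} = P / A = 232800 / 2100 = 110.9 MPa.

σ ≈ 111 MPa (tensile)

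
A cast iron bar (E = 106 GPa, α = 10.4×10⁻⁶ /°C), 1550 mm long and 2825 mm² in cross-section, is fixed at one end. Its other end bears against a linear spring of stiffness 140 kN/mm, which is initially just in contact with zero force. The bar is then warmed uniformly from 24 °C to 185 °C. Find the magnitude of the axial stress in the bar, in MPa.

σ ≈ 74.6 MPa (compressive)

The unrestrained thermal change is αΔT L = 10.4×10⁻⁶ × 161 × 1550 = 2.595 mm.
With a force P in the spring, the elastic change of the bar is PL/(AE) and that of the spring is P/k; compatibility requires their sum to equal δ_free.
So P = δ_free / [L/(AE) + 1/k] = 2.595 / [ 1550/(2825×106×10³) + 1/(140×10³) ].
P = 2.595 / 1.232×10⁻⁵ = 210700 N.
σ = P/A = 210700/2825 = 74.58 MPa.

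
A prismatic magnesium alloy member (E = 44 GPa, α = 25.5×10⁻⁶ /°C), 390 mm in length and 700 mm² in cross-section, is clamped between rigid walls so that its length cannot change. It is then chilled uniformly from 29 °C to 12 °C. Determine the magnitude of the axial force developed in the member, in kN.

The ends cannot move, so σ = EαΔT = 44×10³ × 25.5×10⁻⁶ × 17 = 19.07 MPa.
Then P = σA = 19.07 × 700 mm² = 13.35 kN, tensile.

P ≈ 13.4 kN (tensile)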